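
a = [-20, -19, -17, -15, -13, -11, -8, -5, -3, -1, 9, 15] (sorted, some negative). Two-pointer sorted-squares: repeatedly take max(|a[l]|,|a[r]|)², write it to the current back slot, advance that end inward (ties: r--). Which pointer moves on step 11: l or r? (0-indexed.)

l

[0,11] |-20|>|15| out[11]=400 → l++
[1,11] |-19|>|15| out[10]=361 → l++
[2,11] |-17|>|15| out[9]=289 → l++
[3,11] |-15|<=|15| out[8]=225 → r--
[3,10] |-15|>|9| out[7]=225 → l++
[4,10] |-13|>|9| out[6]=169 → l++
[5,10] |-11|>|9| out[5]=121 → l++
[6,10] |-8|<=|9| out[4]=81 → r--
[6,9] |-8|>|-1| out[3]=64 → l++
[7,9] |-5|>|-1| out[2]=25 → l++
[8,9] |-3|>|-1| out[1]=9 → l++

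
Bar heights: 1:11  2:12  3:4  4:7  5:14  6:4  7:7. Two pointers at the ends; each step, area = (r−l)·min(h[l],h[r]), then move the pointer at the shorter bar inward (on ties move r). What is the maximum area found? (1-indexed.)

[1,7] min(11,7)*6=42 best=42 * → r--
[1,6] min(11,4)*5=20 best=42 → r--
[1,5] min(11,14)*4=44 best=44 * → l++
[2,5] min(12,14)*3=36 best=44 → l++
[3,5] min(4,14)*2=8 best=44 → l++
[4,5] min(7,14)*1=7 best=44 → l++

max area = 44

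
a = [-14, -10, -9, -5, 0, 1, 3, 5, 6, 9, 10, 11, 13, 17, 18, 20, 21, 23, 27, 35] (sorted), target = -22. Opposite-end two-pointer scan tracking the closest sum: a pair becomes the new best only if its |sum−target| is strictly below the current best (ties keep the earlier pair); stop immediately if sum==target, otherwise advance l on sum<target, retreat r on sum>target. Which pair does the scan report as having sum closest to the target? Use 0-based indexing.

l=0 r=19: -14+35=21 d=43 *, r--
l=0 r=18: -14+27=13 d=35 *, r--
l=0 r=17: -14+23=9 d=31 *, r--
l=0 r=16: -14+21=7 d=29 *, r--
l=0 r=15: -14+20=6 d=28 *, r--
l=0 r=14: -14+18=4 d=26 *, r--
l=0 r=13: -14+17=3 d=25 *, r--
l=0 r=12: -14+13=-1 d=21 *, r--
l=0 r=11: -14+11=-3 d=19 *, r--
l=0 r=10: -14+10=-4 d=18 *, r--
l=0 r=9: -14+9=-5 d=17 *, r--
l=0 r=8: -14+6=-8 d=14 *, r--
l=0 r=7: -14+5=-9 d=13 *, r--
l=0 r=6: -14+3=-11 d=11 *, r--
l=0 r=5: -14+1=-13 d=9 *, r--
l=0 r=4: -14+0=-14 d=8 *, r--
l=0 r=3: -14+-5=-19 d=3 *, r--
l=0 r=2: -14+-9=-23 d=1 *, l++
l=1 r=2: -10+-9=-19 d=3, r--

pair (-14, -9) with sum -23 (|Δ|=1)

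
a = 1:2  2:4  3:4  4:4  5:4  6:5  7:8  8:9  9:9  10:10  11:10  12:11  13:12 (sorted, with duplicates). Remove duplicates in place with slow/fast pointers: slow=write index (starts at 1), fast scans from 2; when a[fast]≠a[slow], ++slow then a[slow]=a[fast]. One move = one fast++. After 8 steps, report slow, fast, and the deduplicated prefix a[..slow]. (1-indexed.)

slow=5, fast=10, prefix=[2, 4, 5, 8, 9]

(s=1,f=2) a[fast]=4≠a[slow]=2 write a[2]=4 → slow++,fast++
(s=2,f=3) a[fast]=4=a[slow] dup → fast++
(s=2,f=4) a[fast]=4=a[slow] dup → fast++
(s=2,f=5) a[fast]=4=a[slow] dup → fast++
(s=2,f=6) a[fast]=5≠a[slow]=4 write a[3]=5 → slow++,fast++
(s=3,f=7) a[fast]=8≠a[slow]=5 write a[4]=8 → slow++,fast++
(s=4,f=8) a[fast]=9≠a[slow]=8 write a[5]=9 → slow++,fast++
(s=5,f=9) a[fast]=9=a[slow] dup → fast++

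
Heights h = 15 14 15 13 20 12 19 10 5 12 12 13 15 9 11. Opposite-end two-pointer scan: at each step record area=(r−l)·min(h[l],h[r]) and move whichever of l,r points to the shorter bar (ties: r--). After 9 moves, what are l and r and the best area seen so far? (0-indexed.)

[0,14] min(15,11)*14=154 best=154 * → r--
[0,13] min(15,9)*13=117 best=154 → r--
[0,12] min(15,15)*12=180 best=180 * → r--
[0,11] min(15,13)*11=143 best=180 → r--
[0,10] min(15,12)*10=120 best=180 → r--
[0,9] min(15,12)*9=108 best=180 → r--
[0,8] min(15,5)*8=40 best=180 → r--
[0,7] min(15,10)*7=70 best=180 → r--
[0,6] min(15,19)*6=90 best=180 → l++

l=1, r=6, best area=180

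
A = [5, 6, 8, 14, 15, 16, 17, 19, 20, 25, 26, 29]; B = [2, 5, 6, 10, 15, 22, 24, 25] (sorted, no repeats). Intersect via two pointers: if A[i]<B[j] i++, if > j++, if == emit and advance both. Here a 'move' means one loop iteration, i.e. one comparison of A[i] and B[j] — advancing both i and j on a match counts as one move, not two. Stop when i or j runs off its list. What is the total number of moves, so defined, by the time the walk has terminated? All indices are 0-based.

[i=0,j=0] 5>2 → j++
[i=0,j=1] 5==5 emit → i++,j++
[i=1,j=2] 6==6 emit → i++,j++
[i=2,j=3] 8<10 → i++
[i=3,j=3] 14>10 → j++
[i=3,j=4] 14<15 → i++
[i=4,j=4] 15==15 emit → i++,j++
[i=5,j=5] 16<22 → i++
[i=6,j=5] 17<22 → i++
[i=7,j=5] 19<22 → i++
[i=8,j=5] 20<22 → i++
[i=9,j=5] 25>22 → j++
[i=9,j=6] 25>24 → j++
[i=9,j=7] 25==25 emit → i++,j++

14 moves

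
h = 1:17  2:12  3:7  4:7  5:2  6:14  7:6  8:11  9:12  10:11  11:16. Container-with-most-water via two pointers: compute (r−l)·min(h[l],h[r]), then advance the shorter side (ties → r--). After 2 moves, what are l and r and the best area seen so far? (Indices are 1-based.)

l=1 r=11: min(17,16)*10=160 best=160 *, r--
l=1 r=10: min(17,11)*9=99 best=160, r--

l=1, r=9, best area=160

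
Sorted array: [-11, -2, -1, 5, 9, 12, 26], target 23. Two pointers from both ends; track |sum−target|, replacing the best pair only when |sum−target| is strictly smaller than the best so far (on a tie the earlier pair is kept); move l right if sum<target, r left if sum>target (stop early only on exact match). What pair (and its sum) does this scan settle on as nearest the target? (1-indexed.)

l=1 r=7: -11+26=15 d=8 *, l++
l=2 r=7: -2+26=24 d=1 *, r--
l=2 r=6: -2+12=10 d=13, l++
l=3 r=6: -1+12=11 d=12, l++
l=4 r=6: 5+12=17 d=6, l++
l=5 r=6: 9+12=21 d=2, l++

pair (-2, 26) with sum 24 (|Δ|=1)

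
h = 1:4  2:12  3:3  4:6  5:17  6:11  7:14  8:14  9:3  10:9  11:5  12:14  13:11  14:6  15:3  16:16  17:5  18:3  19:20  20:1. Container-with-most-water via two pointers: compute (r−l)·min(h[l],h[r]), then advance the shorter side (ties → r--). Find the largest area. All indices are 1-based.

max area = 238

[1,20] min(4,1)*19=19 best=19 * → r--
[1,19] min(4,20)*18=72 best=72 * → l++
[2,19] min(12,20)*17=204 best=204 * → l++
[3,19] min(3,20)*16=48 best=204 → l++
[4,19] min(6,20)*15=90 best=204 → l++
[5,19] min(17,20)*14=238 best=238 * → l++
[6,19] min(11,20)*13=143 best=238 → l++
[7,19] min(14,20)*12=168 best=238 → l++
[8,19] min(14,20)*11=154 best=238 → l++
[9,19] min(3,20)*10=30 best=238 → l++
[10,19] min(9,20)*9=81 best=238 → l++
[11,19] min(5,20)*8=40 best=238 → l++
[12,19] min(14,20)*7=98 best=238 → l++
[13,19] min(11,20)*6=66 best=238 → l++
[14,19] min(6,20)*5=30 best=238 → l++
[15,19] min(3,20)*4=12 best=238 → l++
[16,19] min(16,20)*3=48 best=238 → l++
[17,19] min(5,20)*2=10 best=238 → l++
[18,19] min(3,20)*1=3 best=238 → l++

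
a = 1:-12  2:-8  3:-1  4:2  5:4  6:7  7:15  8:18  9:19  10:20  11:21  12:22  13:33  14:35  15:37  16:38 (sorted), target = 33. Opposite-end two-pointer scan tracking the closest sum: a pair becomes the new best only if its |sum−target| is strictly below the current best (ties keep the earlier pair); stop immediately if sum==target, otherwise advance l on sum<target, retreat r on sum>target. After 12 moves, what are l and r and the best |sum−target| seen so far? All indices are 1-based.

l=7, r=10, best |Δ|=1

l=1 r=16: -12+38=26 d=7 *, l++
l=2 r=16: -8+38=30 d=3 *, l++
l=3 r=16: -1+38=37 d=4, r--
l=3 r=15: -1+37=36 d=3, r--
l=3 r=14: -1+35=34 d=1 *, r--
l=3 r=13: -1+33=32 d=1, l++
l=4 r=13: 2+33=35 d=2, r--
l=4 r=12: 2+22=24 d=9, l++
l=5 r=12: 4+22=26 d=7, l++
l=6 r=12: 7+22=29 d=4, l++
l=7 r=12: 15+22=37 d=4, r--
l=7 r=11: 15+21=36 d=3, r--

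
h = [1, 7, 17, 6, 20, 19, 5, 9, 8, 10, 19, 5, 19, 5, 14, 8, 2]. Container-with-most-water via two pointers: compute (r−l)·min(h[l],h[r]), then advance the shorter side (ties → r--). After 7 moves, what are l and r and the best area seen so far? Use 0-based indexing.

[0,16] min(1,2)*16=16 best=16 * → l++
[1,16] min(7,2)*15=30 best=30 * → r--
[1,15] min(7,8)*14=98 best=98 * → l++
[2,15] min(17,8)*13=104 best=104 * → r--
[2,14] min(17,14)*12=168 best=168 * → r--
[2,13] min(17,5)*11=55 best=168 → r--
[2,12] min(17,19)*10=170 best=170 * → l++

l=3, r=12, best area=170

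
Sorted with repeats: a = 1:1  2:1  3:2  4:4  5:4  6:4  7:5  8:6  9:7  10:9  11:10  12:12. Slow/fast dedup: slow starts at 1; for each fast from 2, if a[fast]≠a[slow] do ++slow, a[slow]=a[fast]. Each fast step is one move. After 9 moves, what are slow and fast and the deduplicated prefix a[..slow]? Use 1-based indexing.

slow=1 fast=2: a[fast]=1=a[slow] dup, fast++
slow=1 fast=3: a[fast]=2≠a[slow]=1 write a[2]=2, slow++,fast++
slow=2 fast=4: a[fast]=4≠a[slow]=2 write a[3]=4, slow++,fast++
slow=3 fast=5: a[fast]=4=a[slow] dup, fast++
slow=3 fast=6: a[fast]=4=a[slow] dup, fast++
slow=3 fast=7: a[fast]=5≠a[slow]=4 write a[4]=5, slow++,fast++
slow=4 fast=8: a[fast]=6≠a[slow]=5 write a[5]=6, slow++,fast++
slow=5 fast=9: a[fast]=7≠a[slow]=6 write a[6]=7, slow++,fast++
slow=6 fast=10: a[fast]=9≠a[slow]=7 write a[7]=9, slow++,fast++

slow=7, fast=11, prefix=[1, 2, 4, 5, 6, 7, 9]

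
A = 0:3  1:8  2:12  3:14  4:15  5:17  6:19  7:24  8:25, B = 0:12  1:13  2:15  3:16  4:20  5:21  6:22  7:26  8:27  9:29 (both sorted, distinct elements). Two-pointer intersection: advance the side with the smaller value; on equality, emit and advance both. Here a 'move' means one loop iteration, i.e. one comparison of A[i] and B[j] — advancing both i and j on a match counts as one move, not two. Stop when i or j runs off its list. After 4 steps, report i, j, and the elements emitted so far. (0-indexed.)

[i=0,j=0] 3<12 → i++
[i=1,j=0] 8<12 → i++
[i=2,j=0] 12==12 emit → i++,j++
[i=3,j=1] 14>13 → j++

i=3, j=2, emitted=[12]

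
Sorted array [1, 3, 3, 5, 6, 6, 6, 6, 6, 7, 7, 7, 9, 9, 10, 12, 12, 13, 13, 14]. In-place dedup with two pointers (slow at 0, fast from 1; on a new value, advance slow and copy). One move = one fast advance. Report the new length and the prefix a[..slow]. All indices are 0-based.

length 10; prefix = [1, 3, 5, 6, 7, 9, 10, 12, 13, 14]

(s=0,f=1) a[fast]=3≠a[slow]=1 write a[1]=3 → slow++,fast++
(s=1,f=2) a[fast]=3=a[slow] dup → fast++
(s=1,f=3) a[fast]=5≠a[slow]=3 write a[2]=5 → slow++,fast++
(s=2,f=4) a[fast]=6≠a[slow]=5 write a[3]=6 → slow++,fast++
(s=3,f=5) a[fast]=6=a[slow] dup → fast++
(s=3,f=6) a[fast]=6=a[slow] dup → fast++
(s=3,f=7) a[fast]=6=a[slow] dup → fast++
(s=3,f=8) a[fast]=6=a[slow] dup → fast++
(s=3,f=9) a[fast]=7≠a[slow]=6 write a[4]=7 → slow++,fast++
(s=4,f=10) a[fast]=7=a[slow] dup → fast++
(s=4,f=11) a[fast]=7=a[slow] dup → fast++
(s=4,f=12) a[fast]=9≠a[slow]=7 write a[5]=9 → slow++,fast++
(s=5,f=13) a[fast]=9=a[slow] dup → fast++
(s=5,f=14) a[fast]=10≠a[slow]=9 write a[6]=10 → slow++,fast++
(s=6,f=15) a[fast]=12≠a[slow]=10 write a[7]=12 → slow++,fast++
(s=7,f=16) a[fast]=12=a[slow] dup → fast++
(s=7,f=17) a[fast]=13≠a[slow]=12 write a[8]=13 → slow++,fast++
(s=8,f=18) a[fast]=13=a[slow] dup → fast++
(s=8,f=19) a[fast]=14≠a[slow]=13 write a[9]=14 → slow++,fast++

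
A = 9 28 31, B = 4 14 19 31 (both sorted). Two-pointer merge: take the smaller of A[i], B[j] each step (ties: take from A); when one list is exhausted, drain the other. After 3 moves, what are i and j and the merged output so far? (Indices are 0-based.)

i=0 j=0: A[i]=9>B[j]=4 take 4, j++
i=0 j=1: A[i]=9<=B[j]=14 take 9, i++
i=1 j=1: A[i]=28>B[j]=14 take 14, j++

i=1, j=2, merged so far=[4, 9, 14]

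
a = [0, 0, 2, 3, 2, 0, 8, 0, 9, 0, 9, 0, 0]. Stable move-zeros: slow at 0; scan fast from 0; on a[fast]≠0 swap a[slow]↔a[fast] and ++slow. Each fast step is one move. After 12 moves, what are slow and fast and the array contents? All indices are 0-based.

slow=6, fast=12, a=[2, 3, 2, 8, 9, 9, 0, 0, 0, 0, 0, 0, 0]

slow=0 fast=0: a[fast]=0, fast++
slow=0 fast=1: a[fast]=0, fast++
slow=0 fast=2: a[fast]=2≠0 swap→a[0]=2, slow++,fast++
slow=1 fast=3: a[fast]=3≠0 swap→a[1]=3, slow++,fast++
slow=2 fast=4: a[fast]=2≠0 swap→a[2]=2, slow++,fast++
slow=3 fast=5: a[fast]=0, fast++
slow=3 fast=6: a[fast]=8≠0 swap→a[3]=8, slow++,fast++
slow=4 fast=7: a[fast]=0, fast++
slow=4 fast=8: a[fast]=9≠0 swap→a[4]=9, slow++,fast++
slow=5 fast=9: a[fast]=0, fast++
slow=5 fast=10: a[fast]=9≠0 swap→a[5]=9, slow++,fast++
slow=6 fast=11: a[fast]=0, fast++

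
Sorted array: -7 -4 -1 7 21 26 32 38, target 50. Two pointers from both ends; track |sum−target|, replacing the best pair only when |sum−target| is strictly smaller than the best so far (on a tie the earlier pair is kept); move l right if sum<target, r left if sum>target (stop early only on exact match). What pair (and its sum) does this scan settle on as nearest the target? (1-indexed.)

pair (21, 32) with sum 53 (|Δ|=3)

[1,8] -7+38=31 d=19 * → l++
[2,8] -4+38=34 d=16 * → l++
[3,8] -1+38=37 d=13 * → l++
[4,8] 7+38=45 d=5 * → l++
[5,8] 21+38=59 d=9 → r--
[5,7] 21+32=53 d=3 * → r--
[5,6] 21+26=47 d=3 → l++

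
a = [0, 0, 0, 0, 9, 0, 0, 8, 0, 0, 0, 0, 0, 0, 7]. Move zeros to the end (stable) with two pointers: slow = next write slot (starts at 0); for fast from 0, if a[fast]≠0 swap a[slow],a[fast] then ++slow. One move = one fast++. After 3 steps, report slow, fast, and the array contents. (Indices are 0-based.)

slow=0 fast=0: a[fast]=0, fast++
slow=0 fast=1: a[fast]=0, fast++
slow=0 fast=2: a[fast]=0, fast++

slow=0, fast=3, a=[0, 0, 0, 0, 9, 0, 0, 8, 0, 0, 0, 0, 0, 0, 7]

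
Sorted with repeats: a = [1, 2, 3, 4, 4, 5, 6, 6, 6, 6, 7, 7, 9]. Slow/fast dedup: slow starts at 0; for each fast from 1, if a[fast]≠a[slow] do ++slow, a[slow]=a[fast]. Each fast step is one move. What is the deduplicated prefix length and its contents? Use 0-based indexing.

(s=0,f=1) a[fast]=2≠a[slow]=1 write a[1]=2 → slow++,fast++
(s=1,f=2) a[fast]=3≠a[slow]=2 write a[2]=3 → slow++,fast++
(s=2,f=3) a[fast]=4≠a[slow]=3 write a[3]=4 → slow++,fast++
(s=3,f=4) a[fast]=4=a[slow] dup → fast++
(s=3,f=5) a[fast]=5≠a[slow]=4 write a[4]=5 → slow++,fast++
(s=4,f=6) a[fast]=6≠a[slow]=5 write a[5]=6 → slow++,fast++
(s=5,f=7) a[fast]=6=a[slow] dup → fast++
(s=5,f=8) a[fast]=6=a[slow] dup → fast++
(s=5,f=9) a[fast]=6=a[slow] dup → fast++
(s=5,f=10) a[fast]=7≠a[slow]=6 write a[6]=7 → slow++,fast++
(s=6,f=11) a[fast]=7=a[slow] dup → fast++
(s=6,f=12) a[fast]=9≠a[slow]=7 write a[7]=9 → slow++,fast++

length 8; prefix = [1, 2, 3, 4, 5, 6, 7, 9]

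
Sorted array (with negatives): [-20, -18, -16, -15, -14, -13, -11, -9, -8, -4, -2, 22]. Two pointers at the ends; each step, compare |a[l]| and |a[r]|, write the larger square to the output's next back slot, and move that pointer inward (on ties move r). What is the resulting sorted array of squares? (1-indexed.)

[1,12] |-20|<=|22| out[12]=484 → r--
[1,11] |-20|>|-2| out[11]=400 → l++
[2,11] |-18|>|-2| out[10]=324 → l++
[3,11] |-16|>|-2| out[9]=256 → l++
[4,11] |-15|>|-2| out[8]=225 → l++
[5,11] |-14|>|-2| out[7]=196 → l++
[6,11] |-13|>|-2| out[6]=169 → l++
[7,11] |-11|>|-2| out[5]=121 → l++
[8,11] |-9|>|-2| out[4]=81 → l++
[9,11] |-8|>|-2| out[3]=64 → l++
[10,11] |-4|>|-2| out[2]=16 → l++
[11,11] |-2|<=|-2| out[1]=4 → r--

[4, 16, 64, 81, 121, 169, 196, 225, 256, 324, 400, 484]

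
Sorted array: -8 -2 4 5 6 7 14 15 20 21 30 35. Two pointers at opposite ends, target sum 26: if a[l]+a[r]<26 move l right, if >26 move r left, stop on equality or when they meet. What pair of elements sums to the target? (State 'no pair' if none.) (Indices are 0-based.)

(5, 21)

l=0 r=11: -8+35=27 >26, r--
l=0 r=10: -8+30=22 <26, l++
l=1 r=10: -2+30=28 >26, r--
l=1 r=9: -2+21=19 <26, l++
l=2 r=9: 4+21=25 <26, l++
l=3 r=9: 5+21=26, found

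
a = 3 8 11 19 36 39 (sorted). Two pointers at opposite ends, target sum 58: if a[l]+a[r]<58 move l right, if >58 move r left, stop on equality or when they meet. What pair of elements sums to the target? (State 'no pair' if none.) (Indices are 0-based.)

l=0 r=5: 3+39=42 <58, l++
l=1 r=5: 8+39=47 <58, l++
l=2 r=5: 11+39=50 <58, l++
l=3 r=5: 19+39=58, found

(19, 39)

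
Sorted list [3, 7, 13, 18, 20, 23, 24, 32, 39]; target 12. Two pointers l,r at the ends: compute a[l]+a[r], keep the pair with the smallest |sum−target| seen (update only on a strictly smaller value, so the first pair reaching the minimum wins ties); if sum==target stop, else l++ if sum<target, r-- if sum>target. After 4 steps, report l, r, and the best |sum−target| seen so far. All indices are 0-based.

l=0 r=8: 3+39=42 d=30 *, r--
l=0 r=7: 3+32=35 d=23 *, r--
l=0 r=6: 3+24=27 d=15 *, r--
l=0 r=5: 3+23=26 d=14 *, r--

l=0, r=4, best |Δ|=14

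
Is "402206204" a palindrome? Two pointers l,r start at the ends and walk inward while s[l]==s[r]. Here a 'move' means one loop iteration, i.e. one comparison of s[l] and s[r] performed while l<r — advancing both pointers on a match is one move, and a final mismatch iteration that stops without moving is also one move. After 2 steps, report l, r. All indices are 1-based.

l=3, r=7

l=1 r=9: '4'=='4', l++,r--
l=2 r=8: '0'=='0', l++,r--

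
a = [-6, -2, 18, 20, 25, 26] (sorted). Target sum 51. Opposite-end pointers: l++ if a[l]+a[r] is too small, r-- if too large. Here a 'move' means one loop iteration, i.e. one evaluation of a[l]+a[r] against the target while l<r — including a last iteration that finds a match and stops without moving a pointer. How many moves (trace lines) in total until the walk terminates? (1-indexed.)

[1,6] -6+26=20 <51 → l++
[2,6] -2+26=24 <51 → l++
[3,6] 18+26=44 <51 → l++
[4,6] 20+26=46 <51 → l++
[5,6] 25+26=51 → found

5 moves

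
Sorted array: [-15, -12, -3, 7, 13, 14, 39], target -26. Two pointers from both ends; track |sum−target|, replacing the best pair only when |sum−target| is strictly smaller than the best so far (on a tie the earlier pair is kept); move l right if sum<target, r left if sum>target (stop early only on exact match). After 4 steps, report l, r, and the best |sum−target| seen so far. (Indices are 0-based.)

[0,6] -15+39=24 d=50 * → r--
[0,5] -15+14=-1 d=25 * → r--
[0,4] -15+13=-2 d=24 * → r--
[0,3] -15+7=-8 d=18 * → r--

l=0, r=2, best |Δ|=18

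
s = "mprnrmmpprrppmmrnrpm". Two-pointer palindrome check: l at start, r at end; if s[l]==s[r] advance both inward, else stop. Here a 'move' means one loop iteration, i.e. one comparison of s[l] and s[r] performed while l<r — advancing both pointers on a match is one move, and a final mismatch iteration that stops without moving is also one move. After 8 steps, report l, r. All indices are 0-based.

l=8, r=11

l=0 r=19: 'm'=='m', l++,r--
l=1 r=18: 'p'=='p', l++,r--
l=2 r=17: 'r'=='r', l++,r--
l=3 r=16: 'n'=='n', l++,r--
l=4 r=15: 'r'=='r', l++,r--
l=5 r=14: 'm'=='m', l++,r--
l=6 r=13: 'm'=='m', l++,r--
l=7 r=12: 'p'=='p', l++,r--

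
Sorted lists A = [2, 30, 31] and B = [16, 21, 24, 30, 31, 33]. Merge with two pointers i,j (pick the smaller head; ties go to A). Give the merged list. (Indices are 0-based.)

[i=0,j=0] A[i]=2<=B[j]=16 take 2 → i++
[i=1,j=0] A[i]=30>B[j]=16 take 16 → j++
[i=1,j=1] A[i]=30>B[j]=21 take 21 → j++
[i=1,j=2] A[i]=30>B[j]=24 take 24 → j++
[i=1,j=3] A[i]=30<=B[j]=30 take 30 → i++
[i=2,j=3] A[i]=31>B[j]=30 take 30 → j++
[i=2,j=4] A[i]=31<=B[j]=31 take 31 → i++
[i=3,j=4] A done, take B[j]=31 → j++
[i=3,j=5] A done, take B[j]=33 → j++

[2, 16, 21, 24, 30, 30, 31, 31, 33]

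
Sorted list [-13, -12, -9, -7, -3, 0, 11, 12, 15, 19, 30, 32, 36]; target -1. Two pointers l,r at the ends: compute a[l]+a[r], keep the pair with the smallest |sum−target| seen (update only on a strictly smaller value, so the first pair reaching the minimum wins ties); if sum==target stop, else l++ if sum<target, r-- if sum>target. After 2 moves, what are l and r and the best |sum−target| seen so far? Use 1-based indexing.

l=1 r=13: -13+36=23 d=24 *, r--
l=1 r=12: -13+32=19 d=20 *, r--

l=1, r=11, best |Δ|=20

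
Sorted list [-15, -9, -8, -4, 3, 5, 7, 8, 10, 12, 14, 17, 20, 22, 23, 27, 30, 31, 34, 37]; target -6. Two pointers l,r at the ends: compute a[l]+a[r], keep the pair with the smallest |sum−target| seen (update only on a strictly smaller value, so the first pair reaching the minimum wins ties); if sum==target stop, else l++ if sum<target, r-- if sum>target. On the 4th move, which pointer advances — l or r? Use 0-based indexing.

l=0 r=19: -15+37=22 d=28 *, r--
l=0 r=18: -15+34=19 d=25 *, r--
l=0 r=17: -15+31=16 d=22 *, r--
l=0 r=16: -15+30=15 d=21 *, r--

r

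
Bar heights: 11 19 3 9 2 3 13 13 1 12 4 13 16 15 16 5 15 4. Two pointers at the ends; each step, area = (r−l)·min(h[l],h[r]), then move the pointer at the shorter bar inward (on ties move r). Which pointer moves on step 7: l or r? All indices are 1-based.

r

l=1 r=18: min(11,4)*17=68 best=68 *, r--
l=1 r=17: min(11,15)*16=176 best=176 *, l++
l=2 r=17: min(19,15)*15=225 best=225 *, r--
l=2 r=16: min(19,5)*14=70 best=225, r--
l=2 r=15: min(19,16)*13=208 best=225, r--
l=2 r=14: min(19,15)*12=180 best=225, r--
l=2 r=13: min(19,16)*11=176 best=225, r--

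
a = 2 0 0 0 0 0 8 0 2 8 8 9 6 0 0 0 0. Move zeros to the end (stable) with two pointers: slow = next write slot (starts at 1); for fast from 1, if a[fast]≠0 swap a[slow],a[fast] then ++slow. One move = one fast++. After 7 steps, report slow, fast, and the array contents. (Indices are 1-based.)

slow=3, fast=8, a=[2, 8, 0, 0, 0, 0, 0, 0, 2, 8, 8, 9, 6, 0, 0, 0, 0]

(s=1,f=1) a[fast]=2≠0 swap→a[1]=2 → slow++,fast++
(s=2,f=2) a[fast]=0 → fast++
(s=2,f=3) a[fast]=0 → fast++
(s=2,f=4) a[fast]=0 → fast++
(s=2,f=5) a[fast]=0 → fast++
(s=2,f=6) a[fast]=0 → fast++
(s=2,f=7) a[fast]=8≠0 swap→a[2]=8 → slow++,fast++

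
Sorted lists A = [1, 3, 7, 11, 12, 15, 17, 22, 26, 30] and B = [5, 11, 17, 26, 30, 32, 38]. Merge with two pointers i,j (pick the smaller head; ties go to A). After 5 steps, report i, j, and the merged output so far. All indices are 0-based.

i=4, j=1, merged so far=[1, 3, 5, 7, 11]

[i=0,j=0] A[i]=1<=B[j]=5 take 1 → i++
[i=1,j=0] A[i]=3<=B[j]=5 take 3 → i++
[i=2,j=0] A[i]=7>B[j]=5 take 5 → j++
[i=2,j=1] A[i]=7<=B[j]=11 take 7 → i++
[i=3,j=1] A[i]=11<=B[j]=11 take 11 → i++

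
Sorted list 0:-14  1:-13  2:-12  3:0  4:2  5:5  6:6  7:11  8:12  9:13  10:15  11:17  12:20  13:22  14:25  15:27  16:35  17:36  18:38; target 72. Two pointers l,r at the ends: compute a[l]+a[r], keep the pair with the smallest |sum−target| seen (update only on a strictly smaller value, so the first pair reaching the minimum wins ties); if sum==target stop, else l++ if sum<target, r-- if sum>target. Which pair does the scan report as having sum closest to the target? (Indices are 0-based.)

l=0 r=18: -14+38=24 d=48 *, l++
l=1 r=18: -13+38=25 d=47 *, l++
l=2 r=18: -12+38=26 d=46 *, l++
l=3 r=18: 0+38=38 d=34 *, l++
l=4 r=18: 2+38=40 d=32 *, l++
l=5 r=18: 5+38=43 d=29 *, l++
l=6 r=18: 6+38=44 d=28 *, l++
l=7 r=18: 11+38=49 d=23 *, l++
l=8 r=18: 12+38=50 d=22 *, l++
l=9 r=18: 13+38=51 d=21 *, l++
l=10 r=18: 15+38=53 d=19 *, l++
l=11 r=18: 17+38=55 d=17 *, l++
l=12 r=18: 20+38=58 d=14 *, l++
l=13 r=18: 22+38=60 d=12 *, l++
l=14 r=18: 25+38=63 d=9 *, l++
l=15 r=18: 27+38=65 d=7 *, l++
l=16 r=18: 35+38=73 d=1 *, r--
l=16 r=17: 35+36=71 d=1, l++

pair (35, 38) with sum 73 (|Δ|=1)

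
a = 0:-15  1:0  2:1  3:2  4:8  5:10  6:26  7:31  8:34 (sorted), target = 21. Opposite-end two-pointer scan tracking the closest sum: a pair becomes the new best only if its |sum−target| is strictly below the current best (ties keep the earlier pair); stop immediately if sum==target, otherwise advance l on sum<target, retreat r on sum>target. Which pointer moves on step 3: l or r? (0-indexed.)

r

l=0 r=8: -15+34=19 d=2 *, l++
l=1 r=8: 0+34=34 d=13, r--
l=1 r=7: 0+31=31 d=10, r--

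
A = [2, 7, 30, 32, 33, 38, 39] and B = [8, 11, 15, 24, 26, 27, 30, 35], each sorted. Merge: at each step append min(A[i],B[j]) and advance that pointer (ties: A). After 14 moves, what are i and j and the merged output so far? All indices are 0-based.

i=6, j=8, merged so far=[2, 7, 8, 11, 15, 24, 26, 27, 30, 30, 32, 33, 35, 38]

[i=0,j=0] A[i]=2<=B[j]=8 take 2 → i++
[i=1,j=0] A[i]=7<=B[j]=8 take 7 → i++
[i=2,j=0] A[i]=30>B[j]=8 take 8 → j++
[i=2,j=1] A[i]=30>B[j]=11 take 11 → j++
[i=2,j=2] A[i]=30>B[j]=15 take 15 → j++
[i=2,j=3] A[i]=30>B[j]=24 take 24 → j++
[i=2,j=4] A[i]=30>B[j]=26 take 26 → j++
[i=2,j=5] A[i]=30>B[j]=27 take 27 → j++
[i=2,j=6] A[i]=30<=B[j]=30 take 30 → i++
[i=3,j=6] A[i]=32>B[j]=30 take 30 → j++
[i=3,j=7] A[i]=32<=B[j]=35 take 32 → i++
[i=4,j=7] A[i]=33<=B[j]=35 take 33 → i++
[i=5,j=7] A[i]=38>B[j]=35 take 35 → j++
[i=5,j=8] B done, take A[i]=38 → i++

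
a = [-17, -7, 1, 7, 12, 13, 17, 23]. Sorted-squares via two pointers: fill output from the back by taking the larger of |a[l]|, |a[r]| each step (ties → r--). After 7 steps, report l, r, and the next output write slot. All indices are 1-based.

[1,8] |-17|<=|23| out[8]=529 → r--
[1,7] |-17|<=|17| out[7]=289 → r--
[1,6] |-17|>|13| out[6]=289 → l++
[2,6] |-7|<=|13| out[5]=169 → r--
[2,5] |-7|<=|12| out[4]=144 → r--
[2,4] |-7|<=|7| out[3]=49 → r--
[2,3] |-7|>|1| out[2]=49 → l++

l=3, r=3, next write slot=1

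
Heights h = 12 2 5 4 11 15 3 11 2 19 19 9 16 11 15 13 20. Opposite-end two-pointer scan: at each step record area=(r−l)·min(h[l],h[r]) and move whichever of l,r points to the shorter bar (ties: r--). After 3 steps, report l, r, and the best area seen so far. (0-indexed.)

l=0 r=16: min(12,20)*16=192 best=192 *, l++
l=1 r=16: min(2,20)*15=30 best=192, l++
l=2 r=16: min(5,20)*14=70 best=192, l++

l=3, r=16, best area=192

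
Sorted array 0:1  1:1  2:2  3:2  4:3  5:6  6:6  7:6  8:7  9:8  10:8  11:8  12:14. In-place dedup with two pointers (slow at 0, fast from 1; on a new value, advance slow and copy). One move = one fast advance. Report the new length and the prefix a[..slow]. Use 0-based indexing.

(s=0,f=1) a[fast]=1=a[slow] dup → fast++
(s=0,f=2) a[fast]=2≠a[slow]=1 write a[1]=2 → slow++,fast++
(s=1,f=3) a[fast]=2=a[slow] dup → fast++
(s=1,f=4) a[fast]=3≠a[slow]=2 write a[2]=3 → slow++,fast++
(s=2,f=5) a[fast]=6≠a[slow]=3 write a[3]=6 → slow++,fast++
(s=3,f=6) a[fast]=6=a[slow] dup → fast++
(s=3,f=7) a[fast]=6=a[slow] dup → fast++
(s=3,f=8) a[fast]=7≠a[slow]=6 write a[4]=7 → slow++,fast++
(s=4,f=9) a[fast]=8≠a[slow]=7 write a[5]=8 → slow++,fast++
(s=5,f=10) a[fast]=8=a[slow] dup → fast++
(s=5,f=11) a[fast]=8=a[slow] dup → fast++
(s=5,f=12) a[fast]=14≠a[slow]=8 write a[6]=14 → slow++,fast++

length 7; prefix = [1, 2, 3, 6, 7, 8, 14]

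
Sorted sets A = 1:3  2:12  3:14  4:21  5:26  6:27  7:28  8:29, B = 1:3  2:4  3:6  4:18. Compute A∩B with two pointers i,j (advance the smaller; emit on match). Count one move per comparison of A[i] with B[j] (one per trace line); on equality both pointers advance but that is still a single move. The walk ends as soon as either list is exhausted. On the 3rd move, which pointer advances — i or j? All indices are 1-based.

i=1 j=1: 3==3 emit, i++,j++
i=2 j=2: 12>4, j++
i=2 j=3: 12>6, j++

j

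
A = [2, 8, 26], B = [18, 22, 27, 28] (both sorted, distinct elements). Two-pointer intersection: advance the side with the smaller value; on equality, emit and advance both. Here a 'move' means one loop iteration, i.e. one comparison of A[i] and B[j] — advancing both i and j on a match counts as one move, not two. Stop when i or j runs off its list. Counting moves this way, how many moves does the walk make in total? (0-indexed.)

[i=0,j=0] 2<18 → i++
[i=1,j=0] 8<18 → i++
[i=2,j=0] 26>18 → j++
[i=2,j=1] 26>22 → j++
[i=2,j=2] 26<27 → i++

5 moves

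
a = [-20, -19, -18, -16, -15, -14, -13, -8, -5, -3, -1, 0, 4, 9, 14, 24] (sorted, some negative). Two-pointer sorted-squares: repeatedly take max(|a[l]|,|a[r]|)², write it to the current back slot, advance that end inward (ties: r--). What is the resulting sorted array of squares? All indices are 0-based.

[0, 1, 9, 16, 25, 64, 81, 169, 196, 196, 225, 256, 324, 361, 400, 576]

[0,15] |-20|<=|24| out[15]=576 → r--
[0,14] |-20|>|14| out[14]=400 → l++
[1,14] |-19|>|14| out[13]=361 → l++
[2,14] |-18|>|14| out[12]=324 → l++
[3,14] |-16|>|14| out[11]=256 → l++
[4,14] |-15|>|14| out[10]=225 → l++
[5,14] |-14|<=|14| out[9]=196 → r--
[5,13] |-14|>|9| out[8]=196 → l++
[6,13] |-13|>|9| out[7]=169 → l++
[7,13] |-8|<=|9| out[6]=81 → r--
[7,12] |-8|>|4| out[5]=64 → l++
[8,12] |-5|>|4| out[4]=25 → l++
[9,12] |-3|<=|4| out[3]=16 → r--
[9,11] |-3|>|0| out[2]=9 → l++
[10,11] |-1|>|0| out[1]=1 → l++
[11,11] |0|<=|0| out[0]=0 → r--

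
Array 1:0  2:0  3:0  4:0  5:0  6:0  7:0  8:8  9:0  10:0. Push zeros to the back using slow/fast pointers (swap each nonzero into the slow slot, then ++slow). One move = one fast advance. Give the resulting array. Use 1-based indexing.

(s=1,f=1) a[fast]=0 → fast++
(s=1,f=2) a[fast]=0 → fast++
(s=1,f=3) a[fast]=0 → fast++
(s=1,f=4) a[fast]=0 → fast++
(s=1,f=5) a[fast]=0 → fast++
(s=1,f=6) a[fast]=0 → fast++
(s=1,f=7) a[fast]=0 → fast++
(s=1,f=8) a[fast]=8≠0 swap→a[1]=8 → slow++,fast++
(s=2,f=9) a[fast]=0 → fast++
(s=2,f=10) a[fast]=0 → fast++

[8, 0, 0, 0, 0, 0, 0, 0, 0, 0]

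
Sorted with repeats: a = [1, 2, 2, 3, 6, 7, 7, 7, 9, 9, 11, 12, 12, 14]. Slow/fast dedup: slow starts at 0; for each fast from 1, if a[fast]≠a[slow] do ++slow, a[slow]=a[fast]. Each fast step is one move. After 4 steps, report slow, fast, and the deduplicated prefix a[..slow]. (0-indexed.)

slow=0 fast=1: a[fast]=2≠a[slow]=1 write a[1]=2, slow++,fast++
slow=1 fast=2: a[fast]=2=a[slow] dup, fast++
slow=1 fast=3: a[fast]=3≠a[slow]=2 write a[2]=3, slow++,fast++
slow=2 fast=4: a[fast]=6≠a[slow]=3 write a[3]=6, slow++,fast++

slow=3, fast=5, prefix=[1, 2, 3, 6]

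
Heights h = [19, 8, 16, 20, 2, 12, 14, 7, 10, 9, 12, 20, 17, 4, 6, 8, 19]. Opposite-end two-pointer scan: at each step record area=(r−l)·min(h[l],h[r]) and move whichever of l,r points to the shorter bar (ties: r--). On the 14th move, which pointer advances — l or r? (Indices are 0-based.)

l=0 r=16: min(19,19)*16=304 best=304 *, r--
l=0 r=15: min(19,8)*15=120 best=304, r--
l=0 r=14: min(19,6)*14=84 best=304, r--
l=0 r=13: min(19,4)*13=52 best=304, r--
l=0 r=12: min(19,17)*12=204 best=304, r--
l=0 r=11: min(19,20)*11=209 best=304, l++
l=1 r=11: min(8,20)*10=80 best=304, l++
l=2 r=11: min(16,20)*9=144 best=304, l++
l=3 r=11: min(20,20)*8=160 best=304, r--
l=3 r=10: min(20,12)*7=84 best=304, r--
l=3 r=9: min(20,9)*6=54 best=304, r--
l=3 r=8: min(20,10)*5=50 best=304, r--
l=3 r=7: min(20,7)*4=28 best=304, r--
l=3 r=6: min(20,14)*3=42 best=304, r--

r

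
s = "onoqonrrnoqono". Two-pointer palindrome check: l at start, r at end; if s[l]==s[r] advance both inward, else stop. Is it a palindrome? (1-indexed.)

palindrome

[1,14] 'o'=='o' → l++,r--
[2,13] 'n'=='n' → l++,r--
[3,12] 'o'=='o' → l++,r--
[4,11] 'q'=='q' → l++,r--
[5,10] 'o'=='o' → l++,r--
[6,9] 'n'=='n' → l++,r--
[7,8] 'r'=='r' → l++,r--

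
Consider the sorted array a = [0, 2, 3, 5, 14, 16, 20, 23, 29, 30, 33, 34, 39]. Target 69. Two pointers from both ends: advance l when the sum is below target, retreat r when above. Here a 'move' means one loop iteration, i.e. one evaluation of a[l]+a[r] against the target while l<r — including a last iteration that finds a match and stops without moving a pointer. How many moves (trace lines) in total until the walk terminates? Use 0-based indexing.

10 moves

l=0 r=12: 0+39=39 <69, l++
l=1 r=12: 2+39=41 <69, l++
l=2 r=12: 3+39=42 <69, l++
l=3 r=12: 5+39=44 <69, l++
l=4 r=12: 14+39=53 <69, l++
l=5 r=12: 16+39=55 <69, l++
l=6 r=12: 20+39=59 <69, l++
l=7 r=12: 23+39=62 <69, l++
l=8 r=12: 29+39=68 <69, l++
l=9 r=12: 30+39=69, found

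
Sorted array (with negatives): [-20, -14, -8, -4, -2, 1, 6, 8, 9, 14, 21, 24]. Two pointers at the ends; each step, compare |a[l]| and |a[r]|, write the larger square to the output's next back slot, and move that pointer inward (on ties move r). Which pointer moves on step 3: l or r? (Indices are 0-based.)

[0,11] |-20|<=|24| out[11]=576 → r--
[0,10] |-20|<=|21| out[10]=441 → r--
[0,9] |-20|>|14| out[9]=400 → l++

l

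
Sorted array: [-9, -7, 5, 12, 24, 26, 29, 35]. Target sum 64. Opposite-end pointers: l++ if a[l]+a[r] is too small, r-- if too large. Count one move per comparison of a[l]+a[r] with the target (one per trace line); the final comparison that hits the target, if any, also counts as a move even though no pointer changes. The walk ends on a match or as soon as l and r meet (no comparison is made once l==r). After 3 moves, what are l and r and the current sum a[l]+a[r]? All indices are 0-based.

l=3, r=7, sum=47

l=0 r=7: -9+35=26 <64, l++
l=1 r=7: -7+35=28 <64, l++
l=2 r=7: 5+35=40 <64, l++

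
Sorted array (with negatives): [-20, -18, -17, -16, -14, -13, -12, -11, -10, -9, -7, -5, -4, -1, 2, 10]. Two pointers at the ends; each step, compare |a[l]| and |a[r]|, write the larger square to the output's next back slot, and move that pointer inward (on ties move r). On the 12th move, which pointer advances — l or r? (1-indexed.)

[1,16] |-20|>|10| out[16]=400 → l++
[2,16] |-18|>|10| out[15]=324 → l++
[3,16] |-17|>|10| out[14]=289 → l++
[4,16] |-16|>|10| out[13]=256 → l++
[5,16] |-14|>|10| out[12]=196 → l++
[6,16] |-13|>|10| out[11]=169 → l++
[7,16] |-12|>|10| out[10]=144 → l++
[8,16] |-11|>|10| out[9]=121 → l++
[9,16] |-10|<=|10| out[8]=100 → r--
[9,15] |-10|>|2| out[7]=100 → l++
[10,15] |-9|>|2| out[6]=81 → l++
[11,15] |-7|>|2| out[5]=49 → l++

l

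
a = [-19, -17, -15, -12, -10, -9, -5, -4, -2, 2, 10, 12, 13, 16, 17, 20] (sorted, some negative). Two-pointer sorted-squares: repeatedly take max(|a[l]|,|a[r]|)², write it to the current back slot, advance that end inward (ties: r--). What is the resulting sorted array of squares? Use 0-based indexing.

[4, 4, 16, 25, 81, 100, 100, 144, 144, 169, 225, 256, 289, 289, 361, 400]

[0,15] |-19|<=|20| out[15]=400 → r--
[0,14] |-19|>|17| out[14]=361 → l++
[1,14] |-17|<=|17| out[13]=289 → r--
[1,13] |-17|>|16| out[12]=289 → l++
[2,13] |-15|<=|16| out[11]=256 → r--
[2,12] |-15|>|13| out[10]=225 → l++
[3,12] |-12|<=|13| out[9]=169 → r--
[3,11] |-12|<=|12| out[8]=144 → r--
[3,10] |-12|>|10| out[7]=144 → l++
[4,10] |-10|<=|10| out[6]=100 → r--
[4,9] |-10|>|2| out[5]=100 → l++
[5,9] |-9|>|2| out[4]=81 → l++
[6,9] |-5|>|2| out[3]=25 → l++
[7,9] |-4|>|2| out[2]=16 → l++
[8,9] |-2|<=|2| out[1]=4 → r--
[8,8] |-2|<=|-2| out[0]=4 → r--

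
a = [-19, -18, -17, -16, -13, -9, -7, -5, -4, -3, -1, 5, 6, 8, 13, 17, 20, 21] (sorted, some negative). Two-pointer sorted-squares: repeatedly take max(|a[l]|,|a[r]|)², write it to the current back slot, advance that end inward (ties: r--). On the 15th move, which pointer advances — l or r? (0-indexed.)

l=0 r=17: |-19|<=|21| out[17]=441, r--
l=0 r=16: |-19|<=|20| out[16]=400, r--
l=0 r=15: |-19|>|17| out[15]=361, l++
l=1 r=15: |-18|>|17| out[14]=324, l++
l=2 r=15: |-17|<=|17| out[13]=289, r--
l=2 r=14: |-17|>|13| out[12]=289, l++
l=3 r=14: |-16|>|13| out[11]=256, l++
l=4 r=14: |-13|<=|13| out[10]=169, r--
l=4 r=13: |-13|>|8| out[9]=169, l++
l=5 r=13: |-9|>|8| out[8]=81, l++
l=6 r=13: |-7|<=|8| out[7]=64, r--
l=6 r=12: |-7|>|6| out[6]=49, l++
l=7 r=12: |-5|<=|6| out[5]=36, r--
l=7 r=11: |-5|<=|5| out[4]=25, r--
l=7 r=10: |-5|>|-1| out[3]=25, l++

l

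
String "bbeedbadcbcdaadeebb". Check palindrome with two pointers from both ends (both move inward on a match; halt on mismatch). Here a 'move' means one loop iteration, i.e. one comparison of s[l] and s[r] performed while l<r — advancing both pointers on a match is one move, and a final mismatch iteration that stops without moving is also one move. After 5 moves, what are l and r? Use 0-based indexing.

l=5, r=13

l=0 r=18: 'b'=='b', l++,r--
l=1 r=17: 'b'=='b', l++,r--
l=2 r=16: 'e'=='e', l++,r--
l=3 r=15: 'e'=='e', l++,r--
l=4 r=14: 'd'=='d', l++,r--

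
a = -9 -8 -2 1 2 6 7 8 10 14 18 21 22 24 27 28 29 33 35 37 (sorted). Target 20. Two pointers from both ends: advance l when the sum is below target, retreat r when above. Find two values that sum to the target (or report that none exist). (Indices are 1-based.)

l=1 r=20: -9+37=28 >20, r--
l=1 r=19: -9+35=26 >20, r--
l=1 r=18: -9+33=24 >20, r--
l=1 r=17: -9+29=20, found

(-9, 29)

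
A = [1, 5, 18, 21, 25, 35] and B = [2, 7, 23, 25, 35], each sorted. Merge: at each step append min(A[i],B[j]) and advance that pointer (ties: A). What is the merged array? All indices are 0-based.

[1, 2, 5, 7, 18, 21, 23, 25, 25, 35, 35]

i=0 j=0: A[i]=1<=B[j]=2 take 1, i++
i=1 j=0: A[i]=5>B[j]=2 take 2, j++
i=1 j=1: A[i]=5<=B[j]=7 take 5, i++
i=2 j=1: A[i]=18>B[j]=7 take 7, j++
i=2 j=2: A[i]=18<=B[j]=23 take 18, i++
i=3 j=2: A[i]=21<=B[j]=23 take 21, i++
i=4 j=2: A[i]=25>B[j]=23 take 23, j++
i=4 j=3: A[i]=25<=B[j]=25 take 25, i++
i=5 j=3: A[i]=35>B[j]=25 take 25, j++
i=5 j=4: A[i]=35<=B[j]=35 take 35, i++
i=6 j=4: A done, take B[j]=35, j++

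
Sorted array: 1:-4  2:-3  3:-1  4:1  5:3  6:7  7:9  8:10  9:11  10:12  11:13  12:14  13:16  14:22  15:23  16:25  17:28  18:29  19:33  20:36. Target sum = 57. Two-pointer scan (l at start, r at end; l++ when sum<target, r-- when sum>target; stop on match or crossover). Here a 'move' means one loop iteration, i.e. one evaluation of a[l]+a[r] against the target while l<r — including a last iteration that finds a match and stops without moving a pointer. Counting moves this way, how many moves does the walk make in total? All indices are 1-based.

l=1 r=20: -4+36=32 <57, l++
l=2 r=20: -3+36=33 <57, l++
l=3 r=20: -1+36=35 <57, l++
l=4 r=20: 1+36=37 <57, l++
l=5 r=20: 3+36=39 <57, l++
l=6 r=20: 7+36=43 <57, l++
l=7 r=20: 9+36=45 <57, l++
l=8 r=20: 10+36=46 <57, l++
l=9 r=20: 11+36=47 <57, l++
l=10 r=20: 12+36=48 <57, l++
l=11 r=20: 13+36=49 <57, l++
l=12 r=20: 14+36=50 <57, l++
l=13 r=20: 16+36=52 <57, l++
l=14 r=20: 22+36=58 >57, r--
l=14 r=19: 22+33=55 <57, l++
l=15 r=19: 23+33=56 <57, l++
l=16 r=19: 25+33=58 >57, r--
l=16 r=18: 25+29=54 <57, l++
l=17 r=18: 28+29=57, found

19 moves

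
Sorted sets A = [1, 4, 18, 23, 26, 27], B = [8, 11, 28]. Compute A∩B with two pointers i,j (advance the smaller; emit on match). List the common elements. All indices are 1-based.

[i=1,j=1] 1<8 → i++
[i=2,j=1] 4<8 → i++
[i=3,j=1] 18>8 → j++
[i=3,j=2] 18>11 → j++
[i=3,j=3] 18<28 → i++
[i=4,j=3] 23<28 → i++
[i=5,j=3] 26<28 → i++
[i=6,j=3] 27<28 → i++

intersection = []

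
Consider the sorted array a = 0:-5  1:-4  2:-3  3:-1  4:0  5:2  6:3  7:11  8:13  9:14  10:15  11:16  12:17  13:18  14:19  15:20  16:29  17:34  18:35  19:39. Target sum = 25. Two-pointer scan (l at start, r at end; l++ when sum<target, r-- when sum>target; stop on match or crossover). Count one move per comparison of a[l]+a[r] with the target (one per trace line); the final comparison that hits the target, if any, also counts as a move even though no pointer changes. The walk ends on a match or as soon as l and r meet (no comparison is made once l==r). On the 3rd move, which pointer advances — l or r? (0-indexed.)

r

l=0 r=19: -5+39=34 >25, r--
l=0 r=18: -5+35=30 >25, r--
l=0 r=17: -5+34=29 >25, r--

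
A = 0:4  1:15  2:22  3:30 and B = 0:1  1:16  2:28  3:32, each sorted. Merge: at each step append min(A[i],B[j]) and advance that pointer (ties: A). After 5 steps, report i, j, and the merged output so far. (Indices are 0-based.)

i=3, j=2, merged so far=[1, 4, 15, 16, 22]

[i=0,j=0] A[i]=4>B[j]=1 take 1 → j++
[i=0,j=1] A[i]=4<=B[j]=16 take 4 → i++
[i=1,j=1] A[i]=15<=B[j]=16 take 15 → i++
[i=2,j=1] A[i]=22>B[j]=16 take 16 → j++
[i=2,j=2] A[i]=22<=B[j]=28 take 22 → i++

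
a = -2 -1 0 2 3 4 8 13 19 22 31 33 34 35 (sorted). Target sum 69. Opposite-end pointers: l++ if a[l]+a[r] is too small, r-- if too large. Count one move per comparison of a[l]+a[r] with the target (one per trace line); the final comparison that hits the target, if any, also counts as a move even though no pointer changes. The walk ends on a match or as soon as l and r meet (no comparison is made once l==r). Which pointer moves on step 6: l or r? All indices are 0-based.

l=0 r=13: -2+35=33 <69, l++
l=1 r=13: -1+35=34 <69, l++
l=2 r=13: 0+35=35 <69, l++
l=3 r=13: 2+35=37 <69, l++
l=4 r=13: 3+35=38 <69, l++
l=5 r=13: 4+35=39 <69, l++

l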